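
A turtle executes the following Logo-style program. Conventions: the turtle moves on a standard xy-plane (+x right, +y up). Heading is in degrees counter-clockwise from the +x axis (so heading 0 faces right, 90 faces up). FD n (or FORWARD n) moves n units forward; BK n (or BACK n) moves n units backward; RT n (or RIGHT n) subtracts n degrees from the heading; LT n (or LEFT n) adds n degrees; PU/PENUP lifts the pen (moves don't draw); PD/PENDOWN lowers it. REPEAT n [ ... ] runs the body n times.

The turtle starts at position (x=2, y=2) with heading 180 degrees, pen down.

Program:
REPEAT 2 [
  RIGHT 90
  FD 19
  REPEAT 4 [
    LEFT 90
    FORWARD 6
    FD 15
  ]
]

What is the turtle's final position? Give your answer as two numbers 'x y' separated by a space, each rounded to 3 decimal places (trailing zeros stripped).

Executing turtle program step by step:
Start: pos=(2,2), heading=180, pen down
REPEAT 2 [
  -- iteration 1/2 --
  RT 90: heading 180 -> 90
  FD 19: (2,2) -> (2,21) [heading=90, draw]
  REPEAT 4 [
    -- iteration 1/4 --
    LT 90: heading 90 -> 180
    FD 6: (2,21) -> (-4,21) [heading=180, draw]
    FD 15: (-4,21) -> (-19,21) [heading=180, draw]
    -- iteration 2/4 --
    LT 90: heading 180 -> 270
    FD 6: (-19,21) -> (-19,15) [heading=270, draw]
    FD 15: (-19,15) -> (-19,0) [heading=270, draw]
    -- iteration 3/4 --
    LT 90: heading 270 -> 0
    FD 6: (-19,0) -> (-13,0) [heading=0, draw]
    FD 15: (-13,0) -> (2,0) [heading=0, draw]
    -- iteration 4/4 --
    LT 90: heading 0 -> 90
    FD 6: (2,0) -> (2,6) [heading=90, draw]
    FD 15: (2,6) -> (2,21) [heading=90, draw]
  ]
  -- iteration 2/2 --
  RT 90: heading 90 -> 0
  FD 19: (2,21) -> (21,21) [heading=0, draw]
  REPEAT 4 [
    -- iteration 1/4 --
    LT 90: heading 0 -> 90
    FD 6: (21,21) -> (21,27) [heading=90, draw]
    FD 15: (21,27) -> (21,42) [heading=90, draw]
    -- iteration 2/4 --
    LT 90: heading 90 -> 180
    FD 6: (21,42) -> (15,42) [heading=180, draw]
    FD 15: (15,42) -> (0,42) [heading=180, draw]
    -- iteration 3/4 --
    LT 90: heading 180 -> 270
    FD 6: (0,42) -> (0,36) [heading=270, draw]
    FD 15: (0,36) -> (0,21) [heading=270, draw]
    -- iteration 4/4 --
    LT 90: heading 270 -> 0
    FD 6: (0,21) -> (6,21) [heading=0, draw]
    FD 15: (6,21) -> (21,21) [heading=0, draw]
  ]
]
Final: pos=(21,21), heading=0, 18 segment(s) drawn

Answer: 21 21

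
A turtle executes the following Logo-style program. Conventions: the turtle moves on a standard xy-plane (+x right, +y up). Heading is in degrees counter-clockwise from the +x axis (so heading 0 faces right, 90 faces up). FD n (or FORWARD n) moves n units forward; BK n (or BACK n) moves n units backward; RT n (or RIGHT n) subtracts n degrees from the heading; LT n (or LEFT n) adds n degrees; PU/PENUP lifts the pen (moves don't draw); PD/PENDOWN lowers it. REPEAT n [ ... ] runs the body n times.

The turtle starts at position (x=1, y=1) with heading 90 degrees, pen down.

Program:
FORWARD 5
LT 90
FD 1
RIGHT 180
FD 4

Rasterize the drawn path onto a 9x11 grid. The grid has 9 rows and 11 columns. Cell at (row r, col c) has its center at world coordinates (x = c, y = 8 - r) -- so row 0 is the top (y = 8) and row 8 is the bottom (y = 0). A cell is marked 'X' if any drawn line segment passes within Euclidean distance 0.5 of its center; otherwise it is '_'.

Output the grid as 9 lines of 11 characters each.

Answer: ___________
___________
XXXXX______
_X_________
_X_________
_X_________
_X_________
_X_________
___________

Derivation:
Segment 0: (1,1) -> (1,6)
Segment 1: (1,6) -> (0,6)
Segment 2: (0,6) -> (4,6)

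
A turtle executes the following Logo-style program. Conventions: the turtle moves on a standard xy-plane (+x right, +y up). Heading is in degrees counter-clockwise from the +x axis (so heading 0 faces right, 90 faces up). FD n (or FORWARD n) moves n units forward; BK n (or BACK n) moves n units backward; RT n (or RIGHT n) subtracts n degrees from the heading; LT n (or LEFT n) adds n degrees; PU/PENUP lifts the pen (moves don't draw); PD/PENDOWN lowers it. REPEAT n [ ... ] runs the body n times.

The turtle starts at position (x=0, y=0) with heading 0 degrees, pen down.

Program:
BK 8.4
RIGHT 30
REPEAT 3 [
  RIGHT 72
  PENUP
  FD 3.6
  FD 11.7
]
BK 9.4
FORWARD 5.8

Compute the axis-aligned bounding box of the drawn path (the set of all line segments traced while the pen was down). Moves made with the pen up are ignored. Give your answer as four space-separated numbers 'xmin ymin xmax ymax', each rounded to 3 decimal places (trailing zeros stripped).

Executing turtle program step by step:
Start: pos=(0,0), heading=0, pen down
BK 8.4: (0,0) -> (-8.4,0) [heading=0, draw]
RT 30: heading 0 -> 330
REPEAT 3 [
  -- iteration 1/3 --
  RT 72: heading 330 -> 258
  PU: pen up
  FD 3.6: (-8.4,0) -> (-9.148,-3.521) [heading=258, move]
  FD 11.7: (-9.148,-3.521) -> (-11.581,-14.966) [heading=258, move]
  -- iteration 2/3 --
  RT 72: heading 258 -> 186
  PU: pen up
  FD 3.6: (-11.581,-14.966) -> (-15.161,-15.342) [heading=186, move]
  FD 11.7: (-15.161,-15.342) -> (-26.797,-16.565) [heading=186, move]
  -- iteration 3/3 --
  RT 72: heading 186 -> 114
  PU: pen up
  FD 3.6: (-26.797,-16.565) -> (-28.261,-13.276) [heading=114, move]
  FD 11.7: (-28.261,-13.276) -> (-33.02,-2.588) [heading=114, move]
]
BK 9.4: (-33.02,-2.588) -> (-29.197,-11.175) [heading=114, move]
FD 5.8: (-29.197,-11.175) -> (-31.556,-5.876) [heading=114, move]
Final: pos=(-31.556,-5.876), heading=114, 1 segment(s) drawn

Segment endpoints: x in {-8.4, 0}, y in {0}
xmin=-8.4, ymin=0, xmax=0, ymax=0

Answer: -8.4 0 0 0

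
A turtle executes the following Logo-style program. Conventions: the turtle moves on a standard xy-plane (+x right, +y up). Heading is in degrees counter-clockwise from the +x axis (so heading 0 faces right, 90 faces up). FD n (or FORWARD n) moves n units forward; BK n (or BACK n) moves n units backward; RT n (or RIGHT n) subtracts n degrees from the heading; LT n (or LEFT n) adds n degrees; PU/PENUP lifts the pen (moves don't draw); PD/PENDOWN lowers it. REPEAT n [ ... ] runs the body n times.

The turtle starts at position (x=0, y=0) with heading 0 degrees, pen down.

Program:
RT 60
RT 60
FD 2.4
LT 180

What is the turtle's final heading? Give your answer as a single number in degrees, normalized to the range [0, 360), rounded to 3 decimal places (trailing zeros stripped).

Executing turtle program step by step:
Start: pos=(0,0), heading=0, pen down
RT 60: heading 0 -> 300
RT 60: heading 300 -> 240
FD 2.4: (0,0) -> (-1.2,-2.078) [heading=240, draw]
LT 180: heading 240 -> 60
Final: pos=(-1.2,-2.078), heading=60, 1 segment(s) drawn

Answer: 60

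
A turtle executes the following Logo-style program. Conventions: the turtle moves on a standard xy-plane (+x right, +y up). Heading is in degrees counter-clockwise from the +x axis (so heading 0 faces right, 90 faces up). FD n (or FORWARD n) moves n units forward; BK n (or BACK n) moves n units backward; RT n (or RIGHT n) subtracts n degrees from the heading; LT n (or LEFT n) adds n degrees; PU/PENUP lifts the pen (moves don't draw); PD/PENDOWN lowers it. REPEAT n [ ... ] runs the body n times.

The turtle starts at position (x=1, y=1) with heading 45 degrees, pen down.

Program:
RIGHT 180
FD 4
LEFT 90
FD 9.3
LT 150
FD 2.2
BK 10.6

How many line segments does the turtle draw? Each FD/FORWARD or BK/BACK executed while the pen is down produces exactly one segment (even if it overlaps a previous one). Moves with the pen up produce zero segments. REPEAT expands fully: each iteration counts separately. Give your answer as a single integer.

Answer: 4

Derivation:
Executing turtle program step by step:
Start: pos=(1,1), heading=45, pen down
RT 180: heading 45 -> 225
FD 4: (1,1) -> (-1.828,-1.828) [heading=225, draw]
LT 90: heading 225 -> 315
FD 9.3: (-1.828,-1.828) -> (4.748,-8.405) [heading=315, draw]
LT 150: heading 315 -> 105
FD 2.2: (4.748,-8.405) -> (4.178,-6.279) [heading=105, draw]
BK 10.6: (4.178,-6.279) -> (6.922,-16.518) [heading=105, draw]
Final: pos=(6.922,-16.518), heading=105, 4 segment(s) drawn
Segments drawn: 4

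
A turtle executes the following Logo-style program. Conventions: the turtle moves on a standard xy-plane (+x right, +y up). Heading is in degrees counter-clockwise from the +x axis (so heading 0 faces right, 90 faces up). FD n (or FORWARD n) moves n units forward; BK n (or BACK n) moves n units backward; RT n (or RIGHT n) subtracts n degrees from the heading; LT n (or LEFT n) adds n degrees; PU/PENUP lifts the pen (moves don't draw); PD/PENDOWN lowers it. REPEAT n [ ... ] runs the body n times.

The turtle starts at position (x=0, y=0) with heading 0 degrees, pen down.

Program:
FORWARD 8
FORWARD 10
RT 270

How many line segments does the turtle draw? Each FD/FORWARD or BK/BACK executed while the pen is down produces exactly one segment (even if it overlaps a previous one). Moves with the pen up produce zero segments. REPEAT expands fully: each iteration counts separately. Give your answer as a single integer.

Executing turtle program step by step:
Start: pos=(0,0), heading=0, pen down
FD 8: (0,0) -> (8,0) [heading=0, draw]
FD 10: (8,0) -> (18,0) [heading=0, draw]
RT 270: heading 0 -> 90
Final: pos=(18,0), heading=90, 2 segment(s) drawn
Segments drawn: 2

Answer: 2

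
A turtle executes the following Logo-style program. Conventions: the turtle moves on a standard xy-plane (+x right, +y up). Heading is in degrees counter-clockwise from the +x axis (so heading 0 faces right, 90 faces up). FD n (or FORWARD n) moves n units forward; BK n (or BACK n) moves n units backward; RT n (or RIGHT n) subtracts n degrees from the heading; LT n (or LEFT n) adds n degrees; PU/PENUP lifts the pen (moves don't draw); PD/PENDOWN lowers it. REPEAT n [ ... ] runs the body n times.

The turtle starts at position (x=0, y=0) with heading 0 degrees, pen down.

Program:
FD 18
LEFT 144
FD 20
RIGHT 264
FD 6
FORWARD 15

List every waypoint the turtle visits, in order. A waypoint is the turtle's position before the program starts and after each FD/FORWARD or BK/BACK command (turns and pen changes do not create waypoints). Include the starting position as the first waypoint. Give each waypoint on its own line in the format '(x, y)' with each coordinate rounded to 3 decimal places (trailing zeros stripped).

Answer: (0, 0)
(18, 0)
(1.82, 11.756)
(-1.18, 6.56)
(-8.68, -6.431)

Derivation:
Executing turtle program step by step:
Start: pos=(0,0), heading=0, pen down
FD 18: (0,0) -> (18,0) [heading=0, draw]
LT 144: heading 0 -> 144
FD 20: (18,0) -> (1.82,11.756) [heading=144, draw]
RT 264: heading 144 -> 240
FD 6: (1.82,11.756) -> (-1.18,6.56) [heading=240, draw]
FD 15: (-1.18,6.56) -> (-8.68,-6.431) [heading=240, draw]
Final: pos=(-8.68,-6.431), heading=240, 4 segment(s) drawn
Waypoints (5 total):
(0, 0)
(18, 0)
(1.82, 11.756)
(-1.18, 6.56)
(-8.68, -6.431)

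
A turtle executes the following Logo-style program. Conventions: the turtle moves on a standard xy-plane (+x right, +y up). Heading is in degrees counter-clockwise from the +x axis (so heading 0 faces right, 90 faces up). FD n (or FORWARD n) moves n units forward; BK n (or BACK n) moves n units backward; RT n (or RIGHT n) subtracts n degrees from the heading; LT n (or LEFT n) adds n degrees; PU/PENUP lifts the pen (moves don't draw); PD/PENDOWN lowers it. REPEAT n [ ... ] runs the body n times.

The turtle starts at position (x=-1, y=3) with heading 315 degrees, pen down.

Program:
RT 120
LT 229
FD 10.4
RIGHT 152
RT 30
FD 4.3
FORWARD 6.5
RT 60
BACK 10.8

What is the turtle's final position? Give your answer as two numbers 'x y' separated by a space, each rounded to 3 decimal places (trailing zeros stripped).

Executing turtle program step by step:
Start: pos=(-1,3), heading=315, pen down
RT 120: heading 315 -> 195
LT 229: heading 195 -> 64
FD 10.4: (-1,3) -> (3.559,12.347) [heading=64, draw]
RT 152: heading 64 -> 272
RT 30: heading 272 -> 242
FD 4.3: (3.559,12.347) -> (1.54,8.551) [heading=242, draw]
FD 6.5: (1.54,8.551) -> (-1.511,2.812) [heading=242, draw]
RT 60: heading 242 -> 182
BK 10.8: (-1.511,2.812) -> (9.282,3.189) [heading=182, draw]
Final: pos=(9.282,3.189), heading=182, 4 segment(s) drawn

Answer: 9.282 3.189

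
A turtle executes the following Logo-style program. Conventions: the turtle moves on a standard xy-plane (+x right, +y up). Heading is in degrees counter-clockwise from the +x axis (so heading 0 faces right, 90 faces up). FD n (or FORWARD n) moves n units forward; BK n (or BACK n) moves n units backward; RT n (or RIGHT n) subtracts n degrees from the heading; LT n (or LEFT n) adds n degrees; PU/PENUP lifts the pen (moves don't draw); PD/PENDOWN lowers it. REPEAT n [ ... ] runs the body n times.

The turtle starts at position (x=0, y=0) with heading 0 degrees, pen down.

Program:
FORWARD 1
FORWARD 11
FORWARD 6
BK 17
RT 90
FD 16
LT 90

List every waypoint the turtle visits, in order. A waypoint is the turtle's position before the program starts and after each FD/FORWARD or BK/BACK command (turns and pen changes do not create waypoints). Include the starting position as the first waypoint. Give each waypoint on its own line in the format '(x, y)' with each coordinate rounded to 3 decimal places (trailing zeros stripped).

Executing turtle program step by step:
Start: pos=(0,0), heading=0, pen down
FD 1: (0,0) -> (1,0) [heading=0, draw]
FD 11: (1,0) -> (12,0) [heading=0, draw]
FD 6: (12,0) -> (18,0) [heading=0, draw]
BK 17: (18,0) -> (1,0) [heading=0, draw]
RT 90: heading 0 -> 270
FD 16: (1,0) -> (1,-16) [heading=270, draw]
LT 90: heading 270 -> 0
Final: pos=(1,-16), heading=0, 5 segment(s) drawn
Waypoints (6 total):
(0, 0)
(1, 0)
(12, 0)
(18, 0)
(1, 0)
(1, -16)

Answer: (0, 0)
(1, 0)
(12, 0)
(18, 0)
(1, 0)
(1, -16)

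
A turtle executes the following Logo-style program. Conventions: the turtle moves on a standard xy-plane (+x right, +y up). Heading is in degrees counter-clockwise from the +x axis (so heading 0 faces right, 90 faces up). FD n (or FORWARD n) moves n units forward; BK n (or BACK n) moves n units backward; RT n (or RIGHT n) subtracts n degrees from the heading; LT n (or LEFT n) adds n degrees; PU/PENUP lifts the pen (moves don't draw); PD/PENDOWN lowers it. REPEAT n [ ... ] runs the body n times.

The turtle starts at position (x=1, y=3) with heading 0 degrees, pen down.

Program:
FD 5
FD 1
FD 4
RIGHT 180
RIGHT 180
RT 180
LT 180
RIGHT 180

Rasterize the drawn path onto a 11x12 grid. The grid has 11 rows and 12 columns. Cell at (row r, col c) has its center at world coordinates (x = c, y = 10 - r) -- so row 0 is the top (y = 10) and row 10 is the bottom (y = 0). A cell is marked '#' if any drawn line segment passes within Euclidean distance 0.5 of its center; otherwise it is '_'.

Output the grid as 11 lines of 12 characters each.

Segment 0: (1,3) -> (6,3)
Segment 1: (6,3) -> (7,3)
Segment 2: (7,3) -> (11,3)

Answer: ____________
____________
____________
____________
____________
____________
____________
_###########
____________
____________
____________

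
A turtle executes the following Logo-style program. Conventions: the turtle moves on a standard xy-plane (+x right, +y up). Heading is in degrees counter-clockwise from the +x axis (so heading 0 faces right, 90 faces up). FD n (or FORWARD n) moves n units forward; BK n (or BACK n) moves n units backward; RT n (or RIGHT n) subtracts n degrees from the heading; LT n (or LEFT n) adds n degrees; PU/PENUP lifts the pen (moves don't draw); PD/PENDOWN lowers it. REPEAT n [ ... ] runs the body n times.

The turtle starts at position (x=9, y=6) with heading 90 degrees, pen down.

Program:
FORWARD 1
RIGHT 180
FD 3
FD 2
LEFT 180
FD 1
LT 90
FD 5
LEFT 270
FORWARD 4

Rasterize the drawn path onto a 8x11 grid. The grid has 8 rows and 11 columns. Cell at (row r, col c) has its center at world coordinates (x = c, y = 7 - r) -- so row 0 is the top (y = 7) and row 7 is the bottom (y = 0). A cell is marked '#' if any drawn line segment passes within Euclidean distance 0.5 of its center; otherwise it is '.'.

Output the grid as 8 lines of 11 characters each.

Segment 0: (9,6) -> (9,7)
Segment 1: (9,7) -> (9,4)
Segment 2: (9,4) -> (9,2)
Segment 3: (9,2) -> (9,3)
Segment 4: (9,3) -> (4,3)
Segment 5: (4,3) -> (4,7)

Answer: ....#....#.
....#....#.
....#....#.
....#....#.
....######.
.........#.
...........
...........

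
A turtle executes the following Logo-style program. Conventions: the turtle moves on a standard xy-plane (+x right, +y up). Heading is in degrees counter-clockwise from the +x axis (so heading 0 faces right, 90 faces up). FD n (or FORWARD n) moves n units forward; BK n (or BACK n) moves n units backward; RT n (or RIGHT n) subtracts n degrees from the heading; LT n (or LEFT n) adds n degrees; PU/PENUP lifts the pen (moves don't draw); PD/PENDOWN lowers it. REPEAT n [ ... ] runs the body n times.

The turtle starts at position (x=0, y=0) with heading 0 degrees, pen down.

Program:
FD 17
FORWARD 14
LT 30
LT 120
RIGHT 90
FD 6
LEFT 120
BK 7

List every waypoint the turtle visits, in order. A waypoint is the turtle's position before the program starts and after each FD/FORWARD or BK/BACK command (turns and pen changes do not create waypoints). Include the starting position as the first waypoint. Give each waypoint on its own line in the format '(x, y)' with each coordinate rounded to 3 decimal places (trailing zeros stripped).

Answer: (0, 0)
(17, 0)
(31, 0)
(34, 5.196)
(41, 5.196)

Derivation:
Executing turtle program step by step:
Start: pos=(0,0), heading=0, pen down
FD 17: (0,0) -> (17,0) [heading=0, draw]
FD 14: (17,0) -> (31,0) [heading=0, draw]
LT 30: heading 0 -> 30
LT 120: heading 30 -> 150
RT 90: heading 150 -> 60
FD 6: (31,0) -> (34,5.196) [heading=60, draw]
LT 120: heading 60 -> 180
BK 7: (34,5.196) -> (41,5.196) [heading=180, draw]
Final: pos=(41,5.196), heading=180, 4 segment(s) drawn
Waypoints (5 total):
(0, 0)
(17, 0)
(31, 0)
(34, 5.196)
(41, 5.196)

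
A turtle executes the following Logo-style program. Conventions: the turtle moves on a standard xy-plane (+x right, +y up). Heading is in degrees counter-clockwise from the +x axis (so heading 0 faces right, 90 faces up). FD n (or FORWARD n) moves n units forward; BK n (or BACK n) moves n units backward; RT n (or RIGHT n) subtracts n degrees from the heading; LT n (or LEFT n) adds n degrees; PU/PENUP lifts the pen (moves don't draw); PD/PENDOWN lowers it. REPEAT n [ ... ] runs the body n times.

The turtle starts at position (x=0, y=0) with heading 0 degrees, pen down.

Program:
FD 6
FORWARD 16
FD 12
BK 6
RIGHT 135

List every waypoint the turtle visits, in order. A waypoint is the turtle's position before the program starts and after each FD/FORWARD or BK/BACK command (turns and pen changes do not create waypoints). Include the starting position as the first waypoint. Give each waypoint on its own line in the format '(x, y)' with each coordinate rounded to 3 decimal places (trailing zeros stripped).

Answer: (0, 0)
(6, 0)
(22, 0)
(34, 0)
(28, 0)

Derivation:
Executing turtle program step by step:
Start: pos=(0,0), heading=0, pen down
FD 6: (0,0) -> (6,0) [heading=0, draw]
FD 16: (6,0) -> (22,0) [heading=0, draw]
FD 12: (22,0) -> (34,0) [heading=0, draw]
BK 6: (34,0) -> (28,0) [heading=0, draw]
RT 135: heading 0 -> 225
Final: pos=(28,0), heading=225, 4 segment(s) drawn
Waypoints (5 total):
(0, 0)
(6, 0)
(22, 0)
(34, 0)
(28, 0)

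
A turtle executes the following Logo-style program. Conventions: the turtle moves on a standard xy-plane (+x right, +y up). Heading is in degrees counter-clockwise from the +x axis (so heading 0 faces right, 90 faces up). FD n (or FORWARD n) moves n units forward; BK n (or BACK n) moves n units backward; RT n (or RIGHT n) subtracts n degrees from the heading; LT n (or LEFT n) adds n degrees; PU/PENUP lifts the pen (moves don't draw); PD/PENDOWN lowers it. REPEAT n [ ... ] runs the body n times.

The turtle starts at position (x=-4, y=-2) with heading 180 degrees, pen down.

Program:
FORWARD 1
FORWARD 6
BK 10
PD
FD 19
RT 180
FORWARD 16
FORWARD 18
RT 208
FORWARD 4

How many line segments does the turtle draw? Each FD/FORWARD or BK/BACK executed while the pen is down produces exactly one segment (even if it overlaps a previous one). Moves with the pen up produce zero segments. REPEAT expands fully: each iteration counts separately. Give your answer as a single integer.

Answer: 7

Derivation:
Executing turtle program step by step:
Start: pos=(-4,-2), heading=180, pen down
FD 1: (-4,-2) -> (-5,-2) [heading=180, draw]
FD 6: (-5,-2) -> (-11,-2) [heading=180, draw]
BK 10: (-11,-2) -> (-1,-2) [heading=180, draw]
PD: pen down
FD 19: (-1,-2) -> (-20,-2) [heading=180, draw]
RT 180: heading 180 -> 0
FD 16: (-20,-2) -> (-4,-2) [heading=0, draw]
FD 18: (-4,-2) -> (14,-2) [heading=0, draw]
RT 208: heading 0 -> 152
FD 4: (14,-2) -> (10.468,-0.122) [heading=152, draw]
Final: pos=(10.468,-0.122), heading=152, 7 segment(s) drawn
Segments drawn: 7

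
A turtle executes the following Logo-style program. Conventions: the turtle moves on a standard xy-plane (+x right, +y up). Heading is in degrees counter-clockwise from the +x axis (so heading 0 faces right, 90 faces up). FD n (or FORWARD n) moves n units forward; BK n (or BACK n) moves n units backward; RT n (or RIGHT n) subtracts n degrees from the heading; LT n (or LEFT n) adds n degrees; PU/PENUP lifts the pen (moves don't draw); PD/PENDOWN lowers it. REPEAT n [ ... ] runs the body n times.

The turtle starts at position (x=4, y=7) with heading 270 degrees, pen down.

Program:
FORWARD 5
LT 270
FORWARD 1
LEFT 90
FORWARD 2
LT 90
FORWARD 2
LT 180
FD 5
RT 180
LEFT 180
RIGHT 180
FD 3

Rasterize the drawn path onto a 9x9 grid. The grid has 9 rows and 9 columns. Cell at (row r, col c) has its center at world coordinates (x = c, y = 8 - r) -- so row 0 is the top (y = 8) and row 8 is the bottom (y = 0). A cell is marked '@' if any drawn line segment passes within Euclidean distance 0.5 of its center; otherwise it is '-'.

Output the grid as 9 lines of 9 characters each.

Answer: ---------
----@----
----@----
----@----
----@----
----@----
---@@----
---@-----
@@@@@@---

Derivation:
Segment 0: (4,7) -> (4,2)
Segment 1: (4,2) -> (3,2)
Segment 2: (3,2) -> (3,0)
Segment 3: (3,0) -> (5,-0)
Segment 4: (5,-0) -> (-0,0)
Segment 5: (-0,0) -> (3,0)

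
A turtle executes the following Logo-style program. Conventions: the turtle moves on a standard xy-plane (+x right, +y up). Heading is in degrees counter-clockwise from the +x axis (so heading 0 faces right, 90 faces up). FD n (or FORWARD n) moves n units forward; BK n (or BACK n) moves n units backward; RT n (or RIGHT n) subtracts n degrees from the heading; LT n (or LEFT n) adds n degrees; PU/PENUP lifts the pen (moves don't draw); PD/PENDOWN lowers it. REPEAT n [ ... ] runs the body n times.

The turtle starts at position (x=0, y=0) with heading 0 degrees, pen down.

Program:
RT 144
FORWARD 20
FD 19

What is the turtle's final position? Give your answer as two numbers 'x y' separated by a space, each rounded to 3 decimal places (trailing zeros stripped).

Executing turtle program step by step:
Start: pos=(0,0), heading=0, pen down
RT 144: heading 0 -> 216
FD 20: (0,0) -> (-16.18,-11.756) [heading=216, draw]
FD 19: (-16.18,-11.756) -> (-31.552,-22.924) [heading=216, draw]
Final: pos=(-31.552,-22.924), heading=216, 2 segment(s) drawn

Answer: -31.552 -22.924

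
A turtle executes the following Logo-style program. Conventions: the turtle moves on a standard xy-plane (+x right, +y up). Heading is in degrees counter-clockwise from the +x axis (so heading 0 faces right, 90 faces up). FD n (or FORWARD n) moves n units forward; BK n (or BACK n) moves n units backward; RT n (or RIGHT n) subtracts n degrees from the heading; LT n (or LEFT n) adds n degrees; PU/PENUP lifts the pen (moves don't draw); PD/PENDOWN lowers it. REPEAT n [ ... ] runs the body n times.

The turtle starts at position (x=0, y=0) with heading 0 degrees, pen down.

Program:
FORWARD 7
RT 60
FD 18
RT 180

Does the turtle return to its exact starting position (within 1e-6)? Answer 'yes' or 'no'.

Answer: no

Derivation:
Executing turtle program step by step:
Start: pos=(0,0), heading=0, pen down
FD 7: (0,0) -> (7,0) [heading=0, draw]
RT 60: heading 0 -> 300
FD 18: (7,0) -> (16,-15.588) [heading=300, draw]
RT 180: heading 300 -> 120
Final: pos=(16,-15.588), heading=120, 2 segment(s) drawn

Start position: (0, 0)
Final position: (16, -15.588)
Distance = 22.338; >= 1e-6 -> NOT closed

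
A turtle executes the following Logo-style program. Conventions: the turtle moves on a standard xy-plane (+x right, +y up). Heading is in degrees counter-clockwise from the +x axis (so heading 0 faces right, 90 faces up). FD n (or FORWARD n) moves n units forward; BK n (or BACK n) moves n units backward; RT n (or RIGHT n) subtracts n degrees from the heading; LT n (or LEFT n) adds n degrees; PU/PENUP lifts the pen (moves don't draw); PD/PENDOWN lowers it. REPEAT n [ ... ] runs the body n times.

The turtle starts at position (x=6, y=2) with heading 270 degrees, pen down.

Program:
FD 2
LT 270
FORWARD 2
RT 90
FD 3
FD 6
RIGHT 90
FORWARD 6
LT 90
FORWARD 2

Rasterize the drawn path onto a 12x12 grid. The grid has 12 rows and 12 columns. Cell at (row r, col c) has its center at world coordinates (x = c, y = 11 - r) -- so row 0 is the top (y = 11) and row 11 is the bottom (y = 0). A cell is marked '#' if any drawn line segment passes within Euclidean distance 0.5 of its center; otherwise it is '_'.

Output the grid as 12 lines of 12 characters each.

Answer: __________#_
__________#_
____#######_
____#_______
____#_______
____#_______
____#_______
____#_______
____#_______
____#_#_____
____#_#_____
____###_____

Derivation:
Segment 0: (6,2) -> (6,0)
Segment 1: (6,0) -> (4,0)
Segment 2: (4,0) -> (4,3)
Segment 3: (4,3) -> (4,9)
Segment 4: (4,9) -> (10,9)
Segment 5: (10,9) -> (10,11)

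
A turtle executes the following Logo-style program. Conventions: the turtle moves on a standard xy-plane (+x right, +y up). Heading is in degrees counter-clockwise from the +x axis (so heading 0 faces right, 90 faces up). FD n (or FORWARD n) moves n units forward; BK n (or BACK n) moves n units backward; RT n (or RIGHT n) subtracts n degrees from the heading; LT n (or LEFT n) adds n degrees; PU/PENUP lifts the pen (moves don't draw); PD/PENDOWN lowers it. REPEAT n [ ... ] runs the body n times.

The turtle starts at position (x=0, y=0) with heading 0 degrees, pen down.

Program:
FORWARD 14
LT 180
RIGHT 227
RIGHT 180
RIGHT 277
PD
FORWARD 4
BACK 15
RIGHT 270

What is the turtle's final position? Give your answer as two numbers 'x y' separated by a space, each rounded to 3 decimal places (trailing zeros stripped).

Executing turtle program step by step:
Start: pos=(0,0), heading=0, pen down
FD 14: (0,0) -> (14,0) [heading=0, draw]
LT 180: heading 0 -> 180
RT 227: heading 180 -> 313
RT 180: heading 313 -> 133
RT 277: heading 133 -> 216
PD: pen down
FD 4: (14,0) -> (10.764,-2.351) [heading=216, draw]
BK 15: (10.764,-2.351) -> (22.899,6.466) [heading=216, draw]
RT 270: heading 216 -> 306
Final: pos=(22.899,6.466), heading=306, 3 segment(s) drawn

Answer: 22.899 6.466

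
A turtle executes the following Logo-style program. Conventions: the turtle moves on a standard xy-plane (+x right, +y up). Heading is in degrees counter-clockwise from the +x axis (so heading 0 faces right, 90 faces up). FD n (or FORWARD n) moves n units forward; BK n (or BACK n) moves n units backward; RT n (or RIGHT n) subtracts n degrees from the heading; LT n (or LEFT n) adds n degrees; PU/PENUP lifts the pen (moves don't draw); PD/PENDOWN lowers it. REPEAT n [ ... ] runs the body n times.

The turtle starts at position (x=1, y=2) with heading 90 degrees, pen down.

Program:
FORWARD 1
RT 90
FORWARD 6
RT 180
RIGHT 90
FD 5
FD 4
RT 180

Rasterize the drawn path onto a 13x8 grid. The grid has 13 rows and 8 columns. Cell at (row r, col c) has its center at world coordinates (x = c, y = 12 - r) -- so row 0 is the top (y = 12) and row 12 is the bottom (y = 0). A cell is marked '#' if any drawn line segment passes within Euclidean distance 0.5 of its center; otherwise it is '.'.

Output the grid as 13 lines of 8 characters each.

Segment 0: (1,2) -> (1,3)
Segment 1: (1,3) -> (7,3)
Segment 2: (7,3) -> (7,8)
Segment 3: (7,8) -> (7,12)

Answer: .......#
.......#
.......#
.......#
.......#
.......#
.......#
.......#
.......#
.#######
.#......
........
........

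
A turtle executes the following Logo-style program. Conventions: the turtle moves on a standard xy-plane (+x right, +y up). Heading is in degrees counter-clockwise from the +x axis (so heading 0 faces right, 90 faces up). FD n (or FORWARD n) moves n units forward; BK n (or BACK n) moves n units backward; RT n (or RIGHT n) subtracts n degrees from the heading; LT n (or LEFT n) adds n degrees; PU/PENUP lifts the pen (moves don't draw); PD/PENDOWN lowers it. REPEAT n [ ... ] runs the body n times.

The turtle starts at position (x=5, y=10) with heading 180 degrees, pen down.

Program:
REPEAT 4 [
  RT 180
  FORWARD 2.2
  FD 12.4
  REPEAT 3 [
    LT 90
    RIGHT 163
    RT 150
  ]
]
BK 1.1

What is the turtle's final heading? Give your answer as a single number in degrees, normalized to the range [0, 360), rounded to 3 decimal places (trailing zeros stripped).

Executing turtle program step by step:
Start: pos=(5,10), heading=180, pen down
REPEAT 4 [
  -- iteration 1/4 --
  RT 180: heading 180 -> 0
  FD 2.2: (5,10) -> (7.2,10) [heading=0, draw]
  FD 12.4: (7.2,10) -> (19.6,10) [heading=0, draw]
  REPEAT 3 [
    -- iteration 1/3 --
    LT 90: heading 0 -> 90
    RT 163: heading 90 -> 287
    RT 150: heading 287 -> 137
    -- iteration 2/3 --
    LT 90: heading 137 -> 227
    RT 163: heading 227 -> 64
    RT 150: heading 64 -> 274
    -- iteration 3/3 --
    LT 90: heading 274 -> 4
    RT 163: heading 4 -> 201
    RT 150: heading 201 -> 51
  ]
  -- iteration 2/4 --
  RT 180: heading 51 -> 231
  FD 2.2: (19.6,10) -> (18.215,8.29) [heading=231, draw]
  FD 12.4: (18.215,8.29) -> (10.412,-1.346) [heading=231, draw]
  REPEAT 3 [
    -- iteration 1/3 --
    LT 90: heading 231 -> 321
    RT 163: heading 321 -> 158
    RT 150: heading 158 -> 8
    -- iteration 2/3 --
    LT 90: heading 8 -> 98
    RT 163: heading 98 -> 295
    RT 150: heading 295 -> 145
    -- iteration 3/3 --
    LT 90: heading 145 -> 235
    RT 163: heading 235 -> 72
    RT 150: heading 72 -> 282
  ]
  -- iteration 3/4 --
  RT 180: heading 282 -> 102
  FD 2.2: (10.412,-1.346) -> (9.955,0.806) [heading=102, draw]
  FD 12.4: (9.955,0.806) -> (7.376,12.935) [heading=102, draw]
  REPEAT 3 [
    -- iteration 1/3 --
    LT 90: heading 102 -> 192
    RT 163: heading 192 -> 29
    RT 150: heading 29 -> 239
    -- iteration 2/3 --
    LT 90: heading 239 -> 329
    RT 163: heading 329 -> 166
    RT 150: heading 166 -> 16
    -- iteration 3/3 --
    LT 90: heading 16 -> 106
    RT 163: heading 106 -> 303
    RT 150: heading 303 -> 153
  ]
  -- iteration 4/4 --
  RT 180: heading 153 -> 333
  FD 2.2: (7.376,12.935) -> (9.337,11.936) [heading=333, draw]
  FD 12.4: (9.337,11.936) -> (20.385,6.306) [heading=333, draw]
  REPEAT 3 [
    -- iteration 1/3 --
    LT 90: heading 333 -> 63
    RT 163: heading 63 -> 260
    RT 150: heading 260 -> 110
    -- iteration 2/3 --
    LT 90: heading 110 -> 200
    RT 163: heading 200 -> 37
    RT 150: heading 37 -> 247
    -- iteration 3/3 --
    LT 90: heading 247 -> 337
    RT 163: heading 337 -> 174
    RT 150: heading 174 -> 24
  ]
]
BK 1.1: (20.385,6.306) -> (19.38,5.859) [heading=24, draw]
Final: pos=(19.38,5.859), heading=24, 9 segment(s) drawn

Answer: 24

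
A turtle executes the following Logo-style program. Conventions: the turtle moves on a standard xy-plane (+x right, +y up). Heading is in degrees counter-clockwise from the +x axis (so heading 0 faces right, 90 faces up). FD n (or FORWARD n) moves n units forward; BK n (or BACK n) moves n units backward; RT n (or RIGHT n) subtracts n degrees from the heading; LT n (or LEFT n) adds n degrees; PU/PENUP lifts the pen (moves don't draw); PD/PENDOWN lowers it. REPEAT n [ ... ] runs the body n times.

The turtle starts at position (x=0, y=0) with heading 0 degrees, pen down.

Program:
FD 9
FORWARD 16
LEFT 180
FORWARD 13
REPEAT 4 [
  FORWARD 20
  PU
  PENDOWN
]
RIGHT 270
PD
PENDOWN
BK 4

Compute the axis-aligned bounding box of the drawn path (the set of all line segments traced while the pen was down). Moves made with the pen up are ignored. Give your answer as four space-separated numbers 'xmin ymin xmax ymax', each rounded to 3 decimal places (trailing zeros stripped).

Answer: -68 0 25 4

Derivation:
Executing turtle program step by step:
Start: pos=(0,0), heading=0, pen down
FD 9: (0,0) -> (9,0) [heading=0, draw]
FD 16: (9,0) -> (25,0) [heading=0, draw]
LT 180: heading 0 -> 180
FD 13: (25,0) -> (12,0) [heading=180, draw]
REPEAT 4 [
  -- iteration 1/4 --
  FD 20: (12,0) -> (-8,0) [heading=180, draw]
  PU: pen up
  PD: pen down
  -- iteration 2/4 --
  FD 20: (-8,0) -> (-28,0) [heading=180, draw]
  PU: pen up
  PD: pen down
  -- iteration 3/4 --
  FD 20: (-28,0) -> (-48,0) [heading=180, draw]
  PU: pen up
  PD: pen down
  -- iteration 4/4 --
  FD 20: (-48,0) -> (-68,0) [heading=180, draw]
  PU: pen up
  PD: pen down
]
RT 270: heading 180 -> 270
PD: pen down
PD: pen down
BK 4: (-68,0) -> (-68,4) [heading=270, draw]
Final: pos=(-68,4), heading=270, 8 segment(s) drawn

Segment endpoints: x in {-68, -48, -28, -8, 0, 9, 12, 25}, y in {0, 0, 0, 0, 0, 0, 4}
xmin=-68, ymin=0, xmax=25, ymax=4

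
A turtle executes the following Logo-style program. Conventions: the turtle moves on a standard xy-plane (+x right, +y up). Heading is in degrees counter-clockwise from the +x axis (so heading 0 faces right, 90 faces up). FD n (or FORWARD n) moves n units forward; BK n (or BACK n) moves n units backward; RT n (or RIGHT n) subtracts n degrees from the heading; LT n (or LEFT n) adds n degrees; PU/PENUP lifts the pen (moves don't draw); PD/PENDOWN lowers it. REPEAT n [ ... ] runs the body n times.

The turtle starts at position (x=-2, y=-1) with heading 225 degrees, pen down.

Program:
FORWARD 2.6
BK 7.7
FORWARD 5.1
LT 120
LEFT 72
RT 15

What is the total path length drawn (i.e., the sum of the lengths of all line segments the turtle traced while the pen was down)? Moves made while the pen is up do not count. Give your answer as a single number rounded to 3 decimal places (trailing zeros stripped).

Answer: 15.4

Derivation:
Executing turtle program step by step:
Start: pos=(-2,-1), heading=225, pen down
FD 2.6: (-2,-1) -> (-3.838,-2.838) [heading=225, draw]
BK 7.7: (-3.838,-2.838) -> (1.606,2.606) [heading=225, draw]
FD 5.1: (1.606,2.606) -> (-2,-1) [heading=225, draw]
LT 120: heading 225 -> 345
LT 72: heading 345 -> 57
RT 15: heading 57 -> 42
Final: pos=(-2,-1), heading=42, 3 segment(s) drawn

Segment lengths:
  seg 1: (-2,-1) -> (-3.838,-2.838), length = 2.6
  seg 2: (-3.838,-2.838) -> (1.606,2.606), length = 7.7
  seg 3: (1.606,2.606) -> (-2,-1), length = 5.1
Total = 15.4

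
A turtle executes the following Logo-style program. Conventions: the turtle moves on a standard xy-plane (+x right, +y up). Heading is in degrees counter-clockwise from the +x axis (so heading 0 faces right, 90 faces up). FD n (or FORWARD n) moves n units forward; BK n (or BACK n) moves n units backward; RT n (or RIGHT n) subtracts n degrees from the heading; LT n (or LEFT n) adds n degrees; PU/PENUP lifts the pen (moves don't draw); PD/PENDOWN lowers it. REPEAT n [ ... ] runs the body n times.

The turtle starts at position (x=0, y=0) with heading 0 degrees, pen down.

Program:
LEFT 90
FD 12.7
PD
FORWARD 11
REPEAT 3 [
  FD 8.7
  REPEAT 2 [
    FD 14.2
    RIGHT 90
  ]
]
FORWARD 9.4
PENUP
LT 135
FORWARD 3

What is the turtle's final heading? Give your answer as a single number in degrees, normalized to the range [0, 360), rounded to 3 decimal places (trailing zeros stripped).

Answer: 45

Derivation:
Executing turtle program step by step:
Start: pos=(0,0), heading=0, pen down
LT 90: heading 0 -> 90
FD 12.7: (0,0) -> (0,12.7) [heading=90, draw]
PD: pen down
FD 11: (0,12.7) -> (0,23.7) [heading=90, draw]
REPEAT 3 [
  -- iteration 1/3 --
  FD 8.7: (0,23.7) -> (0,32.4) [heading=90, draw]
  REPEAT 2 [
    -- iteration 1/2 --
    FD 14.2: (0,32.4) -> (0,46.6) [heading=90, draw]
    RT 90: heading 90 -> 0
    -- iteration 2/2 --
    FD 14.2: (0,46.6) -> (14.2,46.6) [heading=0, draw]
    RT 90: heading 0 -> 270
  ]
  -- iteration 2/3 --
  FD 8.7: (14.2,46.6) -> (14.2,37.9) [heading=270, draw]
  REPEAT 2 [
    -- iteration 1/2 --
    FD 14.2: (14.2,37.9) -> (14.2,23.7) [heading=270, draw]
    RT 90: heading 270 -> 180
    -- iteration 2/2 --
    FD 14.2: (14.2,23.7) -> (0,23.7) [heading=180, draw]
    RT 90: heading 180 -> 90
  ]
  -- iteration 3/3 --
  FD 8.7: (0,23.7) -> (0,32.4) [heading=90, draw]
  REPEAT 2 [
    -- iteration 1/2 --
    FD 14.2: (0,32.4) -> (0,46.6) [heading=90, draw]
    RT 90: heading 90 -> 0
    -- iteration 2/2 --
    FD 14.2: (0,46.6) -> (14.2,46.6) [heading=0, draw]
    RT 90: heading 0 -> 270
  ]
]
FD 9.4: (14.2,46.6) -> (14.2,37.2) [heading=270, draw]
PU: pen up
LT 135: heading 270 -> 45
FD 3: (14.2,37.2) -> (16.321,39.321) [heading=45, move]
Final: pos=(16.321,39.321), heading=45, 12 segment(s) drawn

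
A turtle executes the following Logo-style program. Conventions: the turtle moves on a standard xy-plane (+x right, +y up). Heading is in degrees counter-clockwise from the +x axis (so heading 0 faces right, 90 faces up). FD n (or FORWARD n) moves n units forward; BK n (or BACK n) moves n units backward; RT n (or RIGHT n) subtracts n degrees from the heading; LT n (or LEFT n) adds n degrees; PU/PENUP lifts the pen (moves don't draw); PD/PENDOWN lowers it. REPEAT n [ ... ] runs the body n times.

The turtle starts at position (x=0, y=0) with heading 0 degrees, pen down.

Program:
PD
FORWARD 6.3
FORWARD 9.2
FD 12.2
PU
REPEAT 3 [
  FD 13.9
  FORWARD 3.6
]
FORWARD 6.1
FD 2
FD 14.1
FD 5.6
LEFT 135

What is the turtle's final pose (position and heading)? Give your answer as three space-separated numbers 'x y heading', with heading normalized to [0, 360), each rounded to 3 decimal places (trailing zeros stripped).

Executing turtle program step by step:
Start: pos=(0,0), heading=0, pen down
PD: pen down
FD 6.3: (0,0) -> (6.3,0) [heading=0, draw]
FD 9.2: (6.3,0) -> (15.5,0) [heading=0, draw]
FD 12.2: (15.5,0) -> (27.7,0) [heading=0, draw]
PU: pen up
REPEAT 3 [
  -- iteration 1/3 --
  FD 13.9: (27.7,0) -> (41.6,0) [heading=0, move]
  FD 3.6: (41.6,0) -> (45.2,0) [heading=0, move]
  -- iteration 2/3 --
  FD 13.9: (45.2,0) -> (59.1,0) [heading=0, move]
  FD 3.6: (59.1,0) -> (62.7,0) [heading=0, move]
  -- iteration 3/3 --
  FD 13.9: (62.7,0) -> (76.6,0) [heading=0, move]
  FD 3.6: (76.6,0) -> (80.2,0) [heading=0, move]
]
FD 6.1: (80.2,0) -> (86.3,0) [heading=0, move]
FD 2: (86.3,0) -> (88.3,0) [heading=0, move]
FD 14.1: (88.3,0) -> (102.4,0) [heading=0, move]
FD 5.6: (102.4,0) -> (108,0) [heading=0, move]
LT 135: heading 0 -> 135
Final: pos=(108,0), heading=135, 3 segment(s) drawn

Answer: 108 0 135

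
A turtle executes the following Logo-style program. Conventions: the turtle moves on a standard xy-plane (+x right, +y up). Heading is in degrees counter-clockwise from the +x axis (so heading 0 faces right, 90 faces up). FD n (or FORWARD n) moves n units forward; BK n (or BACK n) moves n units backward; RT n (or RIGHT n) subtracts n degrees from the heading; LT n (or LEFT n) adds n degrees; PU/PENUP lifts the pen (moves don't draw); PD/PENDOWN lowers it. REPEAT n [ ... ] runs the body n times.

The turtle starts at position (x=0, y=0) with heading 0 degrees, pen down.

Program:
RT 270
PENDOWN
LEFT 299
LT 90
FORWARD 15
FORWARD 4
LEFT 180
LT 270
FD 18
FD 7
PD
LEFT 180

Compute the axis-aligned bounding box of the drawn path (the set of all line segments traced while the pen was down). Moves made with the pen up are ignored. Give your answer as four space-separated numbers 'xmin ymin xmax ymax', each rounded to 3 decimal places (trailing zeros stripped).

Executing turtle program step by step:
Start: pos=(0,0), heading=0, pen down
RT 270: heading 0 -> 90
PD: pen down
LT 299: heading 90 -> 29
LT 90: heading 29 -> 119
FD 15: (0,0) -> (-7.272,13.119) [heading=119, draw]
FD 4: (-7.272,13.119) -> (-9.211,16.618) [heading=119, draw]
LT 180: heading 119 -> 299
LT 270: heading 299 -> 209
FD 18: (-9.211,16.618) -> (-24.955,7.891) [heading=209, draw]
FD 7: (-24.955,7.891) -> (-31.077,4.498) [heading=209, draw]
PD: pen down
LT 180: heading 209 -> 29
Final: pos=(-31.077,4.498), heading=29, 4 segment(s) drawn

Segment endpoints: x in {-31.077, -24.955, -9.211, -7.272, 0}, y in {0, 4.498, 7.891, 13.119, 16.618}
xmin=-31.077, ymin=0, xmax=0, ymax=16.618

Answer: -31.077 0 0 16.618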